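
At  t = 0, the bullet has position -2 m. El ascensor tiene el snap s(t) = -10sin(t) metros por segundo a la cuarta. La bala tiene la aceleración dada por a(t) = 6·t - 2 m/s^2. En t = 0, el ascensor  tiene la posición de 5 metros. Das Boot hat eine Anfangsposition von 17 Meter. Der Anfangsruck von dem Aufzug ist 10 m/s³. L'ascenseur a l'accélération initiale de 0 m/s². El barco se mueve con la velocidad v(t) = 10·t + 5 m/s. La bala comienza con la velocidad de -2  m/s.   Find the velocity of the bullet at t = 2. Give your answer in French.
En partant de l'accélération a(t) = 6·t - 2, nous prenons 1 intégrale. En intégrant l'accélération et en utilisant la condition initiale v(0) = -2, nous obtenons v(t) = 3·t^2 - 2·t - 2. Nous avons la vitesse v(t) = 3·t^2 - 2·t - 2. En substituant t = 2: v(2) = 6.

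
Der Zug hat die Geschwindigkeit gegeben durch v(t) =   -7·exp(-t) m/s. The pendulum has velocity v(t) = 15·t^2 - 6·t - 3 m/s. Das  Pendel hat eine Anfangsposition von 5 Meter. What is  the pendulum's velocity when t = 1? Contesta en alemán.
Aus der Gleichung für die Geschwindigkeit v(t) = 15·t^2 - 6·t - 3, setzen wir t = 1 ein und erhalten v = 6.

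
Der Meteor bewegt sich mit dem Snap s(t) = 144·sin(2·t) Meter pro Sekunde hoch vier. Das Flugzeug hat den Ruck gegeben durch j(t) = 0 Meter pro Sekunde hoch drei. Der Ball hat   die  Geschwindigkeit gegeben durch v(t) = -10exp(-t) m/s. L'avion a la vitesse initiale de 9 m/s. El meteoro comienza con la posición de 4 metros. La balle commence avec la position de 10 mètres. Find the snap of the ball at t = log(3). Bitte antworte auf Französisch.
Pour résoudre ceci, nous devons prendre 3 dérivées de notre équation de la vitesse v(t) = -10·exp(-t). En prenant d/dt de v(t), nous trouvons a(t) = 10·exp(-t). La dérivée de l'accélération donne le jerk: j(t) = -10·exp(-t). La dérivée du jerk donne le snap: s(t) = 10·exp(-t). En utilisant s(t) = 10·exp(-t) et en substituant t = log(3), nous trouvons s = 10/3.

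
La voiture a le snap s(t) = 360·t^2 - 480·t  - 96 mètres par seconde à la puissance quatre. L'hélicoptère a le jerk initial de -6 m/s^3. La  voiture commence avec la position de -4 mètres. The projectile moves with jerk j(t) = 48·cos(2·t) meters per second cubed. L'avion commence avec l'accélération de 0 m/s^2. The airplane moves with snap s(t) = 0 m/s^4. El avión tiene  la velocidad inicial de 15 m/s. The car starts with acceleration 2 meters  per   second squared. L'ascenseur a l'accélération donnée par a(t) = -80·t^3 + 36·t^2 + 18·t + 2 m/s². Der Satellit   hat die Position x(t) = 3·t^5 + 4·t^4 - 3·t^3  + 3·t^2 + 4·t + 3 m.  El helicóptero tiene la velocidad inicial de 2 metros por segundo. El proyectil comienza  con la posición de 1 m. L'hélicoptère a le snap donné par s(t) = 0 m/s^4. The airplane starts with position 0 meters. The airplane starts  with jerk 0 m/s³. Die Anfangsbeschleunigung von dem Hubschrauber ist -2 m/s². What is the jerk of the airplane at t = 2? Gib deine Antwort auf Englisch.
To solve this, we need to take 1 antiderivative of our snap equation s(t) = 0. Taking ∫s(t)dt and applying j(0) = 0, we find j(t) = 0. Using j(t) = 0 and substituting t = 2, we find j = 0.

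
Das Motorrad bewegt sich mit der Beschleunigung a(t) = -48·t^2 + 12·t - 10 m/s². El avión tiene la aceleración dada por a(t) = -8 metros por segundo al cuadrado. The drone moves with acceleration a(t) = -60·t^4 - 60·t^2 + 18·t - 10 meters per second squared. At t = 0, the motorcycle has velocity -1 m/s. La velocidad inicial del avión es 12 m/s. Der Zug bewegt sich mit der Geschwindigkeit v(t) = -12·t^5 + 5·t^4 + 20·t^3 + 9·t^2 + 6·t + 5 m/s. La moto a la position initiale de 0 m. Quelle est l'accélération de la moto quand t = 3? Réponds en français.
En utilisant a(t) = -48·t^2 + 12·t - 10 et en substituant t = 3, nous trouvons a = -406.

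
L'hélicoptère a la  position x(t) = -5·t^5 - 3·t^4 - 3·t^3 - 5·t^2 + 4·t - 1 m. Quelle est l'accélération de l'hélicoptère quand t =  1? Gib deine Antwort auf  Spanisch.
Partiendo de la posición x(t) = -5·t^5 - 3·t^4 - 3·t^3 - 5·t^2 + 4·t - 1, tomamos 2 derivadas. Tomando d/dt de x(t), encontramos v(t) = -25·t^4 - 12·t^3 - 9·t^2 - 10·t + 4. Tomando d/dt de v(t), encontramos a(t) = -100·t^3 - 36·t^2 - 18·t - 10. De la ecuación de la aceleración a(t) = -100·t^3 - 36·t^2 - 18·t - 10, sustituimos t = 1 para obtener a = -164.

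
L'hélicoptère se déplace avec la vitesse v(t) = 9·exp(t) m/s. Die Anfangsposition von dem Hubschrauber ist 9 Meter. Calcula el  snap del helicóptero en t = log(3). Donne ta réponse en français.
Pour résoudre ceci, nous devons prendre 3 dérivées de notre équation de la vitesse v(t) = 9·exp(t). La dérivée de la vitesse donne l'accélération: a(t) = 9·exp(t). En dérivant l'accélération, nous obtenons le jerk: j(t) = 9·exp(t). La dérivée du jerk donne le snap: s(t) = 9·exp(t). En utilisant s(t) = 9·exp(t) et en substituant t = log(3), nous trouvons s = 27.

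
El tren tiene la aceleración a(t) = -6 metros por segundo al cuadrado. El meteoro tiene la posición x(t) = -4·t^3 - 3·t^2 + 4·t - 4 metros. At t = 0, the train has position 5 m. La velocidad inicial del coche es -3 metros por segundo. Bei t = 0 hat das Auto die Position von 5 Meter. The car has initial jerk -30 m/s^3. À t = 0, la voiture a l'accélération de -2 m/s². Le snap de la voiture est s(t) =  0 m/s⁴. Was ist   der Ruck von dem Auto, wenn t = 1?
Wir müssen das Integral unserer Gleichung für den Snap s(t) = 0 1-mal finden. Das Integral von dem Snap, mit j(0) = -30, ergibt den Ruck: j(t) = -30. Wir haben den Ruck j(t) = -30. Durch Einsetzen von t = 1: j(1) = -30.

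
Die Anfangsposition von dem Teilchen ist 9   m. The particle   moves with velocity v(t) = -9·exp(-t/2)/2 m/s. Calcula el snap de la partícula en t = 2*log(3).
Para resolver esto, necesitamos tomar 3 derivadas de nuestra ecuación de la velocidad v(t) = -9·exp(-t/2)/2. Tomando d/dt de v(t), encontramos a(t) = 9·exp(-t/2)/4. Derivando la aceleración, obtenemos la sacudida: j(t) = -9·exp(-t/2)/8. La derivada de la sacudida da el snap: s(t) = 9·exp(-t/2)/16. Tenemos el snap s(t) = 9·exp(-t/2)/16. Sustituyendo t = 2*log(3): s(2*log(3)) = 3/16.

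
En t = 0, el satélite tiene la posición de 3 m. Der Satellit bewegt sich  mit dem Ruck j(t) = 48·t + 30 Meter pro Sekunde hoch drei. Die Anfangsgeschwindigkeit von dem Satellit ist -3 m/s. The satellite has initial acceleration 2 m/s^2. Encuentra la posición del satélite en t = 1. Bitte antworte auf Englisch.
To solve this, we need to take 3 antiderivatives of our jerk equation j(t) = 48·t + 30. Integrating jerk and using the initial condition a(0) = 2, we get a(t) = 24·t^2 + 30·t + 2. Taking ∫a(t)dt and applying v(0) = -3, we find v(t) = 8·t^3 + 15·t^2 + 2·t - 3. Taking ∫v(t)dt and applying x(0) = 3, we find x(t) = 2·t^4 + 5·t^3 + t^2 - 3·t + 3. We have position x(t) = 2·t^4 + 5·t^3 + t^2 - 3·t + 3. Substituting t = 1: x(1) = 8.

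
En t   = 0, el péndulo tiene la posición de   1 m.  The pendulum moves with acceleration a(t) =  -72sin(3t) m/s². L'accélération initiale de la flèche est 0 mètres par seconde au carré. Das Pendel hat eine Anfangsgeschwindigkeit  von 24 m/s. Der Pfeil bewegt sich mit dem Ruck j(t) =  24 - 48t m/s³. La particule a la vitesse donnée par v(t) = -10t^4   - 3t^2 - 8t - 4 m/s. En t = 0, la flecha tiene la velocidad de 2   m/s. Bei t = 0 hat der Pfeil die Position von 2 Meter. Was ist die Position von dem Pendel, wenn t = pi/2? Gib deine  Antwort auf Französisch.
Pour résoudre ceci, nous devons prendre 2 primitives de notre équation de l'accélération a(t) = -72·sin(3·t). L'intégrale de l'accélération est la vitesse. En utilisant v(0) = 24, nous obtenons v(t) = 24·cos(3·t). En prenant ∫v(t)dt et en appliquant x(0) = 1, nous trouvons x(t) = 8·sin(3·t) + 1. Nous avons la position x(t) = 8·sin(3·t) + 1. En substituant t = pi/2: x(pi/2) = -7.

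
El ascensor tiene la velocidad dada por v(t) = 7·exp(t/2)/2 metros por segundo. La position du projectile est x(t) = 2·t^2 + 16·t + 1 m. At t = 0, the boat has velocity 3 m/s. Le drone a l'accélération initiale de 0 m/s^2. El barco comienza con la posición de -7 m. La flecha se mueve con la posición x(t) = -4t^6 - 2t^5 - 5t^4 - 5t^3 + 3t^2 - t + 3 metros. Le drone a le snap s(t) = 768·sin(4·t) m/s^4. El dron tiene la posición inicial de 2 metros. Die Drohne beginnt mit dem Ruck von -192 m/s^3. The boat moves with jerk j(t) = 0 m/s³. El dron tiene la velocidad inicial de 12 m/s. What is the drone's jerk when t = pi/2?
To find the answer, we compute 1 antiderivative of s(t) = 768·sin(4·t). Finding the integral of s(t) and using j(0) = -192: j(t) = -192·cos(4·t). Using j(t) = -192·cos(4·t) and substituting t = pi/2, we find j = -192.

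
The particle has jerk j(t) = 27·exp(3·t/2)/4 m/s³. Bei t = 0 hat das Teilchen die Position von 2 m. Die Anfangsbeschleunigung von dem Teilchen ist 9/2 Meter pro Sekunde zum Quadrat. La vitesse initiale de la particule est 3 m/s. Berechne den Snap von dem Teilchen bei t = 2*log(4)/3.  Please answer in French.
Pour résoudre ceci, nous devons prendre 1 dérivée de notre équation du jerk j(t) = 27·exp(3·t/2)/4. En dérivant le jerk, nous obtenons le snap: s(t) = 81·exp(3·t/2)/8. De l'équation du snap s(t) = 81·exp(3·t/2)/8, nous substituons t = 2*log(4)/3 pour obtenir s = 81/2.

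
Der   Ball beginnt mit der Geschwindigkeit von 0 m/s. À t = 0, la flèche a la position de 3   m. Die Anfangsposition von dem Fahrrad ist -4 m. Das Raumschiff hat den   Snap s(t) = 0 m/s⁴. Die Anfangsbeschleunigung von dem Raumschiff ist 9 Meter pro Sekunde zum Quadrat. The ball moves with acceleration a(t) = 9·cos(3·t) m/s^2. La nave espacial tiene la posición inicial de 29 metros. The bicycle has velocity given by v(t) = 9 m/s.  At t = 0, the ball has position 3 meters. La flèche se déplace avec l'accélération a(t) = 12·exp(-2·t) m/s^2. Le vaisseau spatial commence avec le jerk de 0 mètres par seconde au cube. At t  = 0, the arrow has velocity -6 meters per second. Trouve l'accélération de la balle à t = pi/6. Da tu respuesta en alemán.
Aus der Gleichung für die Beschleunigung a(t) = 9·cos(3·t), setzen wir t = pi/6 ein und erhalten a = 0.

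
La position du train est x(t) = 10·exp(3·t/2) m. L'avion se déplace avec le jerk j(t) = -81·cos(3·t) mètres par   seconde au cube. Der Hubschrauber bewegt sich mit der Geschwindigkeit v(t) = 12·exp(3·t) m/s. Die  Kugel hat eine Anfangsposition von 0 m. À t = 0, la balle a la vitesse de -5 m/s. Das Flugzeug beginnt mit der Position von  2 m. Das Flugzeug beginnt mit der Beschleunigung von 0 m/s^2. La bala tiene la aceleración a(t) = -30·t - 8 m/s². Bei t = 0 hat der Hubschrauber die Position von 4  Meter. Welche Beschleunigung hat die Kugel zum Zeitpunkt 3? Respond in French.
En utilisant a(t) = -30·t - 8 et en substituant t = 3, nous trouvons a = -98.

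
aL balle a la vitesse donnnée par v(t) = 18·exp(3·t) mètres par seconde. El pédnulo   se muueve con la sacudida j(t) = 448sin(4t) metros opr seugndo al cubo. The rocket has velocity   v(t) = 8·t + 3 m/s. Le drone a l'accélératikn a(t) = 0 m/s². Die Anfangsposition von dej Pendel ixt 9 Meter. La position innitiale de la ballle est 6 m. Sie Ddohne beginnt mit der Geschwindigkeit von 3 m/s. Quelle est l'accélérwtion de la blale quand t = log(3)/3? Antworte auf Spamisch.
Partiendo de la velocidad v(t) = 18·exp(3·t), tomamos 1 derivada. Tomando d/dt de v(t), encontramos a(t) = 54·exp(3·t). De la ecuación de la aceleración a(t) = 54·exp(3·t), sustituimos t = log(3)/3 para obtener a = 162.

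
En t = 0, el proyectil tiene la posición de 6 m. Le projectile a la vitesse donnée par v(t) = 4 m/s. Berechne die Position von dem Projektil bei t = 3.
Um dies zu lösen, müssen wir 1 Stammfunktion unserer Gleichung für die Geschwindigkeit v(t) = 4 finden. Das Integral von der Geschwindigkeit ist die Position. Mit x(0) = 6 erhalten wir x(t) = 4·t + 6. Mit x(t) = 4·t + 6 und Einsetzen von t = 3, finden wir x = 18.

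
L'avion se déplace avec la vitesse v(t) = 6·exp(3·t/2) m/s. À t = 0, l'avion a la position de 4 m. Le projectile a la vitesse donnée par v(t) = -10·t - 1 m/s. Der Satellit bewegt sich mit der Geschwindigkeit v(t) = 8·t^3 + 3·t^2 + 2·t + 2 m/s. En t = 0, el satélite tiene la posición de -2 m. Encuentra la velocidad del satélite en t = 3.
De la ecuación de la velocidad v(t) = 8·t^3 + 3·t^2 + 2·t + 2, sustituimos t = 3 para obtener v = 251.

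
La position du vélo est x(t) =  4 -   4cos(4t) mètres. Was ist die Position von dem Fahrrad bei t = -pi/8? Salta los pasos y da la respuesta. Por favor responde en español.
La posición en t = -pi/8 es x = 4.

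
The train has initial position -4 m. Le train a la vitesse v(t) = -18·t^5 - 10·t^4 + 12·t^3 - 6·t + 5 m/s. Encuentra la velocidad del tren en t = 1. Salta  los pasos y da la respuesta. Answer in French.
La vitesse à t = 1 est v = -17.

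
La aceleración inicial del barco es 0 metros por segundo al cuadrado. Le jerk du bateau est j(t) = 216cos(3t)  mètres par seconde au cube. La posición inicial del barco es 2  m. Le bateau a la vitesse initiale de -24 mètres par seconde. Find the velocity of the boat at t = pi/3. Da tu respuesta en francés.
Pour résoudre ceci, nous devons prendre 2 primitives de notre équation du jerk j(t) = 216·cos(3·t). L'intégrale du jerk est l'accélération. En utilisant a(0) = 0, nous obtenons a(t) = 72·sin(3·t). L'intégrale de l'accélération, avec v(0) = -24, donne la vitesse: v(t) = -24·cos(3·t). Nous avons la vitesse v(t) = -24·cos(3·t). En substituant t = pi/3: v(pi/3) = 24.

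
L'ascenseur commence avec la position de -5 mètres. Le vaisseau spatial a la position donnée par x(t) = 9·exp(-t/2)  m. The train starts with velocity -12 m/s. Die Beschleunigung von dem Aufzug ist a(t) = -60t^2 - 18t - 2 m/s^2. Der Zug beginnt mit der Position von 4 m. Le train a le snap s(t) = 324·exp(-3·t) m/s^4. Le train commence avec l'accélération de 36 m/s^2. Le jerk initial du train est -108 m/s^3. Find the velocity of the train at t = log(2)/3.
We must find the integral of our snap equation s(t) = 324·exp(-3·t) 3 times. The integral of snap, with j(0) = -108, gives jerk: j(t) = -108·exp(-3·t). The antiderivative of jerk is acceleration. Using a(0) = 36, we get a(t) = 36·exp(-3·t). The antiderivative of acceleration is velocity. Using v(0) = -12, we get v(t) = -12·exp(-3·t). We have velocity v(t) = -12·exp(-3·t). Substituting t = log(2)/3: v(log(2)/3) = -6.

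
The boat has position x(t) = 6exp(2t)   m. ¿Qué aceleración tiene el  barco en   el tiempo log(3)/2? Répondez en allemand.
Wir müssen unsere Gleichung für die Position x(t) = 6·exp(2·t) 2-mal ableiten. Mit d/dt von x(t) finden wir v(t) = 12·exp(2·t). Mit d/dt von v(t) finden wir a(t) = 24·exp(2·t). Mit a(t) = 24·exp(2·t) und Einsetzen von t = log(3)/2, finden wir a = 72.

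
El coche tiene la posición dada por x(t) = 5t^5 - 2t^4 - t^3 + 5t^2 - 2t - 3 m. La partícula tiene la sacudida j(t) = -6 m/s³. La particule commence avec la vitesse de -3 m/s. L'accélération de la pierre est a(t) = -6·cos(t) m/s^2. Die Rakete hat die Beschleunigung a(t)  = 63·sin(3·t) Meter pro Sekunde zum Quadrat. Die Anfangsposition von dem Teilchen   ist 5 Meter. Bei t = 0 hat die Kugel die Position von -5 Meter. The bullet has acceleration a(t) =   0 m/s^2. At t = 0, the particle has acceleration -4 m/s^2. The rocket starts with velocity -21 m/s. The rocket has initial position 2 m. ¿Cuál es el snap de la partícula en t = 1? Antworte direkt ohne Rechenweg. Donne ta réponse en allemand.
Die Antwort ist 0.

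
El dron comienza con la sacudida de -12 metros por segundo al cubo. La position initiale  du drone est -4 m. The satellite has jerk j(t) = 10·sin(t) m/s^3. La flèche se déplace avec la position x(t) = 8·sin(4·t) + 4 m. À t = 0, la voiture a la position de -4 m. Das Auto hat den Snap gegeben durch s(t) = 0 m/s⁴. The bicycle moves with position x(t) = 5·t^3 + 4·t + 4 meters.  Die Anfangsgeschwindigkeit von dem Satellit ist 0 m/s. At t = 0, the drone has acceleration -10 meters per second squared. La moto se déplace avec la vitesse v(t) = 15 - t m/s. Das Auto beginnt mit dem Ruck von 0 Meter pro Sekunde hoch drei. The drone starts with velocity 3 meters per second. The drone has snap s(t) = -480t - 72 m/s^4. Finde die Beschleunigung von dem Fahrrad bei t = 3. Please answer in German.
Wir müssen unsere Gleichung für die Position x(t) = 5·t^3 + 4·t + 4 2-mal ableiten. Die Ableitung von der Position ergibt die Geschwindigkeit: v(t) = 15·t^2 + 4. Die Ableitung von der Geschwindigkeit ergibt die Beschleunigung: a(t) = 30·t. Aus der Gleichung für die Beschleunigung a(t) = 30·t, setzen wir t = 3 ein und erhalten a = 90.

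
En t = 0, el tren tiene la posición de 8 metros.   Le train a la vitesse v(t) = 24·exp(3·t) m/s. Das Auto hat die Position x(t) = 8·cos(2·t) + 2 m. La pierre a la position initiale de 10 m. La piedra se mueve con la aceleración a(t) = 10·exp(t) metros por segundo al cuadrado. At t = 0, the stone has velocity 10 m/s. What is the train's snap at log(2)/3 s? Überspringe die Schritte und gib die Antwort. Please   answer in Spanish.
El snap en t = log(2)/3 es s = 1296.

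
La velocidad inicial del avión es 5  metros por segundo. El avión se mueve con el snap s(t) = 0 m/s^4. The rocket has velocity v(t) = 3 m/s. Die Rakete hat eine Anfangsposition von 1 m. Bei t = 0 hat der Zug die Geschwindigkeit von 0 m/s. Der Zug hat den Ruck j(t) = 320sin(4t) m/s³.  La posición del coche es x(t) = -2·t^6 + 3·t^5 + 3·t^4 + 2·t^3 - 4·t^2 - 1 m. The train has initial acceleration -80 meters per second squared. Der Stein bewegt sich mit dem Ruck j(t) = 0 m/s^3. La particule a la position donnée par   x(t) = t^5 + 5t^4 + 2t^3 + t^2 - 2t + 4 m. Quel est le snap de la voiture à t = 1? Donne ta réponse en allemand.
Wir müssen unsere Gleichung für die Position x(t) = -2·t^6 + 3·t^5 + 3·t^4 + 2·t^3 - 4·t^2 - 1 4-mal ableiten. Durch Ableiten von der Position erhalten wir die Geschwindigkeit: v(t) = -12·t^5 + 15·t^4 + 12·t^3 + 6·t^2 - 8·t. Die Ableitung von der Geschwindigkeit ergibt die Beschleunigung: a(t) = -60·t^4 + 60·t^3 + 36·t^2 + 12·t - 8. Durch Ableiten von der Beschleunigung erhalten wir den Ruck: j(t) = -240·t^3 + 180·t^2 + 72·t + 12. Durch Ableiten von dem Ruck erhalten wir den Snap: s(t) = -720·t^2 + 360·t + 72. Aus der Gleichung für den Snap s(t) = -720·t^2 + 360·t + 72, setzen wir t = 1 ein und erhalten s = -288.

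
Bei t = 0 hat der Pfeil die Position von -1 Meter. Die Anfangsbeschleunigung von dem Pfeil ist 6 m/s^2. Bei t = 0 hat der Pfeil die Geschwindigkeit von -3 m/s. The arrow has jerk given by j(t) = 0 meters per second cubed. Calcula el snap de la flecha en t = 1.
Para resolver esto, necesitamos tomar 1 derivada de nuestra ecuación de la sacudida j(t) = 0. La derivada de la sacudida da el snap: s(t) = 0. De la ecuación del snap s(t) = 0, sustituimos t = 1 para obtener s = 0.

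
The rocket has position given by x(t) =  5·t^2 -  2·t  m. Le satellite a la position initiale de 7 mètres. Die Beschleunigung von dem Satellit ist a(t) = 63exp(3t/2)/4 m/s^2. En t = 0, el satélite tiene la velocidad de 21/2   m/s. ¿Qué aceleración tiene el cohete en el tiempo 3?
Partiendo de la posición x(t) = 5·t^2 - 2·t, tomamos 2 derivadas. La derivada de la posición da la velocidad: v(t) = 10·t - 2. La derivada de la velocidad da la aceleración: a(t) = 10. Usando a(t) = 10 y sustituyendo t = 3, encontramos a = 10.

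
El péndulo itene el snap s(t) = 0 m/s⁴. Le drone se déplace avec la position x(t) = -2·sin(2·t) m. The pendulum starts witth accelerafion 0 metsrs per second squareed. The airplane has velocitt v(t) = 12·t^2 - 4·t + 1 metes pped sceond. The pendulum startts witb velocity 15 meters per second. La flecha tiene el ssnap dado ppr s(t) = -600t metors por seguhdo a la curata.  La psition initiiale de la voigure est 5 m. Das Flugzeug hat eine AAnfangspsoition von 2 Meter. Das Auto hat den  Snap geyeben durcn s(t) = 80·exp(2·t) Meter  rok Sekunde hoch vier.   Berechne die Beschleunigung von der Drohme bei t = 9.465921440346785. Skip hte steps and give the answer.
Die Antwort ist 0.657553022285276.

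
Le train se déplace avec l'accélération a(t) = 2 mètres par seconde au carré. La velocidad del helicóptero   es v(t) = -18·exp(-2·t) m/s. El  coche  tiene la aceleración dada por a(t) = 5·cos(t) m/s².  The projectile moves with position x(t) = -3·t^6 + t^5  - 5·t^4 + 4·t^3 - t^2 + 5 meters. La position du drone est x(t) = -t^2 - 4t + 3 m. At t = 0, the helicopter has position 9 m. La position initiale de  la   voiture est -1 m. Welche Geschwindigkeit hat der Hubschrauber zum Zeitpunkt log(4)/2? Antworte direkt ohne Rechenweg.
Die Antwort ist -9/2.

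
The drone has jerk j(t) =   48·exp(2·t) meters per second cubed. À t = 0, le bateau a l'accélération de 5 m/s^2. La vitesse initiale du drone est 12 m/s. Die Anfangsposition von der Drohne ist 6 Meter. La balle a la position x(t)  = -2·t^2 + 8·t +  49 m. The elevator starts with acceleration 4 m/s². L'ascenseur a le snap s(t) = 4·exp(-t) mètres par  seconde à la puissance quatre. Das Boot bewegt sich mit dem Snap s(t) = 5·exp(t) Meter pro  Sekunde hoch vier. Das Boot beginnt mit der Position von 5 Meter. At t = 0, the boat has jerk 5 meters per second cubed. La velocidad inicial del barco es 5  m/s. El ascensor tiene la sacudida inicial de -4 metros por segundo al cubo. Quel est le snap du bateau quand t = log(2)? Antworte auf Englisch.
From the given snap equation s(t) = 5·exp(t), we substitute t = log(2) to get s = 10.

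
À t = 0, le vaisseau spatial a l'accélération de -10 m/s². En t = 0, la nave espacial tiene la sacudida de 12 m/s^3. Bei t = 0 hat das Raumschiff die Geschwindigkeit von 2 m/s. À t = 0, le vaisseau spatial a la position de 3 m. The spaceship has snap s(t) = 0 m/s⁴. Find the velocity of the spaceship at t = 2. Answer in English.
Starting from snap s(t) = 0, we take 3 antiderivatives. The integral of snap, with j(0) = 12, gives jerk: j(t) = 12. Finding the antiderivative of j(t) and using a(0) = -10: a(t) = 12·t - 10. Taking ∫a(t)dt and applying v(0) = 2, we find v(t) = 6·t^2 - 10·t + 2. Using v(t) = 6·t^2 - 10·t + 2 and substituting t = 2, we find v = 6.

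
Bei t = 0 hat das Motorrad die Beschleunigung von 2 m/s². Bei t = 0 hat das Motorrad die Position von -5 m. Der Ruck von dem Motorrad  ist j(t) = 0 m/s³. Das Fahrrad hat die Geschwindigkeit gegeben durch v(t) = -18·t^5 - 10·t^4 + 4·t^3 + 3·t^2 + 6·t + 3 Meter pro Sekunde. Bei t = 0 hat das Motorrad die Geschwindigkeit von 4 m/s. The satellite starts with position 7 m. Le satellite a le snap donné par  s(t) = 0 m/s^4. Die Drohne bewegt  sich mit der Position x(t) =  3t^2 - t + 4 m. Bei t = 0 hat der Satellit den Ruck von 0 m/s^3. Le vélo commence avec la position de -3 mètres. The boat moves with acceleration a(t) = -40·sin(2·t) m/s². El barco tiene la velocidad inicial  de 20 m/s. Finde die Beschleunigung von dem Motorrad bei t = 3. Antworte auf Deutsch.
Wir müssen unsere Gleichung für den Ruck j(t) = 0 1-mal integrieren. Die Stammfunktion von dem Ruck, mit a(0) = 2, ergibt die Beschleunigung: a(t) = 2. Mit a(t) = 2 und Einsetzen von t = 3, finden wir a = 2.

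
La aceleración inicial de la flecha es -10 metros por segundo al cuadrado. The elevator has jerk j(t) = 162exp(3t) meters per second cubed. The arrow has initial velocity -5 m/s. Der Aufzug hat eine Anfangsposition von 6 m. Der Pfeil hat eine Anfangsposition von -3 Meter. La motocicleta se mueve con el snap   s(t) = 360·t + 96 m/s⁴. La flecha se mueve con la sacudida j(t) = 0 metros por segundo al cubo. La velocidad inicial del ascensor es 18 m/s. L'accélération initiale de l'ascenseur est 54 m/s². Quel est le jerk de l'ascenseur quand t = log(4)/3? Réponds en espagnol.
Tenemos la sacudida j(t) = 162·exp(3·t). Sustituyendo t = log(4)/3: j(log(4)/3) = 648.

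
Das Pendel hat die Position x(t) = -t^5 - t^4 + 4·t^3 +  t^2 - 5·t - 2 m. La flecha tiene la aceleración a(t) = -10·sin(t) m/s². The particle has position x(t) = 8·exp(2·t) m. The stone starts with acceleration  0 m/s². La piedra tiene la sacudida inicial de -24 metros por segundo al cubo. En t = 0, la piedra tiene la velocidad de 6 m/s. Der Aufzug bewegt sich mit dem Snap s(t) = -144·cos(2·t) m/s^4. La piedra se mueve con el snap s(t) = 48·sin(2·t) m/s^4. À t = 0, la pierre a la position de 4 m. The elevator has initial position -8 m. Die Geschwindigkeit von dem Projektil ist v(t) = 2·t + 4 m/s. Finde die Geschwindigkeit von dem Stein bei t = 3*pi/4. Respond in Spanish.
Partiendo del snap s(t) = 48·sin(2·t), tomamos 3 antiderivadas. La antiderivada del snap es la sacudida. Usando j(0) = -24, obtenemos j(t) = -24·cos(2·t). Tomando ∫j(t)dt y aplicando a(0) = 0, encontramos a(t) = -12·sin(2·t). Integrando la aceleración y usando la condición inicial v(0) = 6, obtenemos v(t) = 6·cos(2·t). De la ecuación de la velocidad v(t) = 6·cos(2·t), sustituimos t = 3*pi/4 para obtener v = 0.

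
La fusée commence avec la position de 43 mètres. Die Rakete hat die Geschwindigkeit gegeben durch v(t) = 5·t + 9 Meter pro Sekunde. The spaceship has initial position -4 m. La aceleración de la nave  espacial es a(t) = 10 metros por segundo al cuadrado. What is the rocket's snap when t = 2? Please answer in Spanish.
Para resolver esto, necesitamos tomar 3 derivadas de nuestra ecuación de la velocidad v(t) = 5·t + 9. Tomando d/dt de v(t), encontramos a(t) = 5. Tomando d/dt de a(t), encontramos j(t) = 0. Tomando d/dt de j(t), encontramos s(t) = 0. De la ecuación del snap s(t) = 0, sustituimos t = 2 para obtener s = 0.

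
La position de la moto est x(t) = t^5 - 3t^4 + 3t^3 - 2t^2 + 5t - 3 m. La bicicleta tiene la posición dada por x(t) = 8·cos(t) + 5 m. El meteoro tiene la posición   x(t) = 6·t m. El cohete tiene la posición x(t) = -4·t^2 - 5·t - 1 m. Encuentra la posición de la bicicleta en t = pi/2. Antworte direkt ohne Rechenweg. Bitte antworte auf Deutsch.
Die Antwort ist 5.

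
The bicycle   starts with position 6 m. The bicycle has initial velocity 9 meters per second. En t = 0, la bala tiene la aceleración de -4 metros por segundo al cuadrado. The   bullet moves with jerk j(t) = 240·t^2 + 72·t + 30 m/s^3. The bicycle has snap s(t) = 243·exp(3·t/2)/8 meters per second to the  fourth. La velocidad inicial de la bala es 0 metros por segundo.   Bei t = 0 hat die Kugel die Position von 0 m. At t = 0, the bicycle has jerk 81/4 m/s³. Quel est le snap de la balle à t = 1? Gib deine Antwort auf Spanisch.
Partiendo de la sacudida j(t) = 240·t^2 + 72·t + 30, tomamos 1 derivada. Derivando la sacudida, obtenemos el snap: s(t) = 480·t + 72. Tenemos el snap s(t) = 480·t + 72. Sustituyendo t = 1: s(1) = 552.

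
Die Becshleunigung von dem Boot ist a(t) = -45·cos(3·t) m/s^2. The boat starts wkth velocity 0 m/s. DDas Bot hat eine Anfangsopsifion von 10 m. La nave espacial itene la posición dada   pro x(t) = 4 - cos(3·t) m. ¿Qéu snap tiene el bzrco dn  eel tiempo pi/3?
Partiendo de la aceleración a(t) = -45·cos(3·t), tomamos 2 derivadas. Tomando d/dt de a(t), encontramos j(t) = 135·sin(3·t). Tomando d/dt de j(t), encontramos s(t) = 405·cos(3·t). Tenemos el snap s(t) = 405·cos(3·t). Sustituyendo t = pi/3: s(pi/3) = -405.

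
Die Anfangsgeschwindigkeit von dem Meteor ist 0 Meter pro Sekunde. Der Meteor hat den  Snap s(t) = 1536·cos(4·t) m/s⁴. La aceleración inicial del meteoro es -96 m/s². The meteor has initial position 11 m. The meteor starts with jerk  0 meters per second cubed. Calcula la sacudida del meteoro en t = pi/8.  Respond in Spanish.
Partiendo del snap s(t) = 1536·cos(4·t), tomamos 1 integral. La antiderivada del snap, con j(0) = 0, da la sacudida: j(t) = 384·sin(4·t). Usando j(t) = 384·sin(4·t) y sustituyendo t = pi/8, encontramos j = 384.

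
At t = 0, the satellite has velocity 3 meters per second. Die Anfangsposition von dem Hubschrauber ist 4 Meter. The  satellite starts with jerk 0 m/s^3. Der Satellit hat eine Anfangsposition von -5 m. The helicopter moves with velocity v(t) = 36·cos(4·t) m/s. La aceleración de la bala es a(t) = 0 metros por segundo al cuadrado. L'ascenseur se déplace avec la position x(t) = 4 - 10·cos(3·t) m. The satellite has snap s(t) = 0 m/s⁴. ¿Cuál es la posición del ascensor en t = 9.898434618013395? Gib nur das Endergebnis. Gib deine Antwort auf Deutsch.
x(9.898434618013395) = 5.49266435129809.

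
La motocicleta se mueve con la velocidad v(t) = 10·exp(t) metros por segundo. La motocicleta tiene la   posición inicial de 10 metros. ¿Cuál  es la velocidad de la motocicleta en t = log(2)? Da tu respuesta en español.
Tenemos la velocidad v(t) = 10·exp(t). Sustituyendo t = log(2): v(log(2)) = 20.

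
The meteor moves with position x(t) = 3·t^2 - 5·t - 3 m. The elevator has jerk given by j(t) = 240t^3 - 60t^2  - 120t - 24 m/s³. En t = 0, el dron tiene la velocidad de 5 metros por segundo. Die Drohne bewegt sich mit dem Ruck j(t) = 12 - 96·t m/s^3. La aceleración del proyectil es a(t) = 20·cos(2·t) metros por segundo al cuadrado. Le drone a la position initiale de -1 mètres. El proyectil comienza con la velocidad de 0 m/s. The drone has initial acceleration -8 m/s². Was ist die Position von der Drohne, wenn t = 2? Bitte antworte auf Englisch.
We must find the antiderivative of our jerk equation j(t) = 12 - 96·t 3 times. Integrating jerk and using the initial condition a(0) = -8, we get a(t) = -48·t^2 + 12·t - 8. The integral of acceleration, with v(0) = 5, gives velocity: v(t) = -16·t^3 + 6·t^2 - 8·t + 5. The integral of velocity is position. Using x(0) = -1, we get x(t) = -4·t^4 + 2·t^3 - 4·t^2 + 5·t - 1. We have position x(t) = -4·t^4 + 2·t^3 - 4·t^2 + 5·t - 1. Substituting t = 2: x(2) = -55.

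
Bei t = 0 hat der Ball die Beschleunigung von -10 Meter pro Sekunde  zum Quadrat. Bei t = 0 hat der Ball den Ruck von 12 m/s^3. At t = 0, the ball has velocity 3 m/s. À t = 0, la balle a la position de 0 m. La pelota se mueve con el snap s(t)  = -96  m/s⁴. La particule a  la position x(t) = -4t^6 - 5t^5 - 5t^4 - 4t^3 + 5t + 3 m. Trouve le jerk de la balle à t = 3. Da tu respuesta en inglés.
We must find the integral of our snap equation s(t) = -96 1 time. The antiderivative of snap is jerk. Using j(0) = 12, we get j(t) = 12 - 96·t. Using j(t) = 12 - 96·t and substituting t = 3, we find j = -276.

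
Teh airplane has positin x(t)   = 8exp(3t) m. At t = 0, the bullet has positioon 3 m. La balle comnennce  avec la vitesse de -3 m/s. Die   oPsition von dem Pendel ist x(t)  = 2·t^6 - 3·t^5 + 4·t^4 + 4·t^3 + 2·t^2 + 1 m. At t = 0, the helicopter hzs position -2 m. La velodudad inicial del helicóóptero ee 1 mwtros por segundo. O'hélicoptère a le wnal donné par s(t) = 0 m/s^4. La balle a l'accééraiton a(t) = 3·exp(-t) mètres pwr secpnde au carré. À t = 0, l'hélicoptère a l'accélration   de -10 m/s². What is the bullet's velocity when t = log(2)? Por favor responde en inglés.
We must find the antiderivative of our acceleration equation a(t) = 3·exp(-t) 1 time. Taking ∫a(t)dt and applying v(0) = -3, we find v(t) = -3·exp(-t). Using v(t) = -3·exp(-t) and substituting t = log(2), we find v = -3/2.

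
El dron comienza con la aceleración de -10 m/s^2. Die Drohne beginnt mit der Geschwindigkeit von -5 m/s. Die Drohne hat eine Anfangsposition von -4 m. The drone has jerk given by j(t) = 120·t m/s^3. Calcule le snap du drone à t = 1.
En partant du jerk j(t) = 120·t, nous prenons 1 dérivée. En prenant d/dt de j(t), nous trouvons s(t) = 120. De l'équation du snap s(t) = 120, nous substituons t = 1 pour obtenir s = 120.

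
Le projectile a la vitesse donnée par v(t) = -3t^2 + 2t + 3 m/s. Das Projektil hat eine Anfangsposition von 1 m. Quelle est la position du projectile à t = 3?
Nous devons trouver la primitive de notre équation de la vitesse v(t) = -3·t^2 + 2·t + 3 1 fois. En intégrant la vitesse et en utilisant la condition initiale x(0) = 1, nous obtenons x(t) = -t^3 + t^2 + 3·t + 1. En utilisant x(t) = -t^3 + t^2 + 3·t + 1 et en substituant t = 3, nous trouvons x = -8.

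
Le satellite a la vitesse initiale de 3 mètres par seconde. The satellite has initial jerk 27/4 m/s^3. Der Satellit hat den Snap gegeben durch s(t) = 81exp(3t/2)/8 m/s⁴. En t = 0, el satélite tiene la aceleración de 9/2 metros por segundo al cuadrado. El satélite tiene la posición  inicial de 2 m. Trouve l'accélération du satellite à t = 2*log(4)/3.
Nous devons intégrer notre équation du snap s(t) = 81·exp(3·t/2)/8 2 fois. En intégrant le snap et en utilisant la condition initiale j(0) = 27/4, nous obtenons j(t) = 27·exp(3·t/2)/4. En intégrant le jerk et en utilisant la condition initiale a(0) = 9/2, nous obtenons a(t) = 9·exp(3·t/2)/2. De l'équation de l'accélération a(t) = 9·exp(3·t/2)/2, nous substituons t = 2*log(4)/3 pour obtenir a = 18.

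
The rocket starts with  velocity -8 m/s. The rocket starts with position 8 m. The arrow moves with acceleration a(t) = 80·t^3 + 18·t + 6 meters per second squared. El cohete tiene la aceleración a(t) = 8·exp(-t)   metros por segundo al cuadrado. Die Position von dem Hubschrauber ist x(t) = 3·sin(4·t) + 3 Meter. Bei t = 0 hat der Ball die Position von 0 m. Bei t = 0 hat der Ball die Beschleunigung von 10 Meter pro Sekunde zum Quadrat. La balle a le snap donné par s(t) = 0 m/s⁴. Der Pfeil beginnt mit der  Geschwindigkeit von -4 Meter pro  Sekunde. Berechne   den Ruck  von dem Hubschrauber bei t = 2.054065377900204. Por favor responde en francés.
En partant de la position x(t) = 3·sin(4·t) + 3, nous prenons 3 dérivées. La dérivée de la position donne la vitesse: v(t) = 12·cos(4·t). En prenant d/dt de v(t), nous trouvons a(t) = -48·sin(4·t). En dérivant l'accélération, nous obtenons le jerk: j(t) = -192·cos(4·t). Nous avons le jerk j(t) = -192·cos(4·t). En substituant t = 2.054065377900204: j(2.054065377900204) = 68.0461528556122.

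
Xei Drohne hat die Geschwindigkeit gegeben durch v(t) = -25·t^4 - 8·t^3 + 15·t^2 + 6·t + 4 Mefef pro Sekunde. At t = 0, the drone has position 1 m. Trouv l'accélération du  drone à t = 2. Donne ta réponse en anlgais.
We must differentiate our velocity equation v(t) = -25·t^4 - 8·t^3 + 15·t^2 + 6·t + 4 1 time. Differentiating velocity, we get acceleration: a(t) = -100·t^3 - 24·t^2 + 30·t + 6. From the given acceleration equation a(t) = -100·t^3 - 24·t^2 + 30·t + 6, we substitute t = 2 to get a = -830.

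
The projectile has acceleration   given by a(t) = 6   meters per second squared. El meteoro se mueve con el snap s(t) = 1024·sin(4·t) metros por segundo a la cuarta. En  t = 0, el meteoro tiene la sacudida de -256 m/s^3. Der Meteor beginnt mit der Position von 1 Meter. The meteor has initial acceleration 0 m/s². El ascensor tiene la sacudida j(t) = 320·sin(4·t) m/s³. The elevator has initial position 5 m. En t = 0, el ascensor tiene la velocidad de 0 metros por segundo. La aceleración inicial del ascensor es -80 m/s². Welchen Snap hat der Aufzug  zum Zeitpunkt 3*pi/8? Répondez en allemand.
Um dies zu lösen, müssen wir 1 Ableitung unserer Gleichung für den Ruck j(t) = 320·sin(4·t) nehmen. Die Ableitung von dem Ruck ergibt den Snap: s(t) = 1280·cos(4·t). Aus der Gleichung für den Snap s(t) = 1280·cos(4·t), setzen wir t = 3*pi/8 ein und erhalten s = 0.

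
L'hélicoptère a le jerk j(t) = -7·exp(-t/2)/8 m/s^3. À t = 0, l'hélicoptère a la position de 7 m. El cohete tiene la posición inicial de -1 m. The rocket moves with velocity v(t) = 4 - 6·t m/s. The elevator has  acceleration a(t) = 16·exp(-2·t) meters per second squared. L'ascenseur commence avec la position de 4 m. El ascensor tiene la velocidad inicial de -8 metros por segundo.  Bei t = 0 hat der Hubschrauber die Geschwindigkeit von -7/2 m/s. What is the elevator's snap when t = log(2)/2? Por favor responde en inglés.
To solve this, we need to take 2 derivatives of our acceleration equation a(t) = 16·exp(-2·t). Taking d/dt of a(t), we find j(t) = -32·exp(-2·t). Differentiating jerk, we get snap: s(t) = 64·exp(-2·t). Using s(t) = 64·exp(-2·t) and substituting t = log(2)/2, we find s = 32.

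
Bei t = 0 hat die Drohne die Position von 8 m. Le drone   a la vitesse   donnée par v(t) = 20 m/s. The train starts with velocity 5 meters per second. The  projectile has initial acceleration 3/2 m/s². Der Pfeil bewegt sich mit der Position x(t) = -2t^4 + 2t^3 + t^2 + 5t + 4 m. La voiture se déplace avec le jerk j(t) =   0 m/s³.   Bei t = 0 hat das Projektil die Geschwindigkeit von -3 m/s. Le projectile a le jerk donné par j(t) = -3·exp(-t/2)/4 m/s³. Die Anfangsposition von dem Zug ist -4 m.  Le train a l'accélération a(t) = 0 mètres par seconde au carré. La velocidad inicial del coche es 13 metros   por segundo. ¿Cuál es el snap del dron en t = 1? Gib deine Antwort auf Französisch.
Pour résoudre ceci, nous devons prendre 3 dérivées de notre équation de la vitesse v(t) = 20. En prenant d/dt de v(t), nous trouvons a(t) = 0. La dérivée de l'accélération donne le jerk: j(t) = 0. En dérivant le jerk, nous obtenons le snap: s(t) = 0. De l'équation du snap s(t) = 0, nous substituons t = 1 pour obtenir s = 0.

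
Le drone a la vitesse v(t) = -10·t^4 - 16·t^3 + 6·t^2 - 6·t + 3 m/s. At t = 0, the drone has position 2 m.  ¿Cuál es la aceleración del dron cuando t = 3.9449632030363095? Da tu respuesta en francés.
Pour résoudre ceci, nous devons prendre 1 dérivée de notre équation de la vitesse v(t) = -10·t^4 - 16·t^3 + 6·t^2 - 6·t + 3. En prenant d/dt de v(t), nous trouvons a(t) = -40·t^3 - 48·t^2 + 12·t - 6. De l'équation de l'accélération a(t) = -40·t^3 - 48·t^2 + 12·t - 6, nous substituons t = 3.9449632030363095 pour obtenir a = -3161.44833087556.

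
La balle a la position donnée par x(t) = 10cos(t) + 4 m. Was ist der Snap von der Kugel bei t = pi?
Um dies zu lösen, müssen wir 4 Ableitungen unserer Gleichung für die Position x(t) = 10·cos(t) + 4 nehmen. Die Ableitung von der Position ergibt die Geschwindigkeit: v(t) = -10·sin(t). Mit d/dt von v(t) finden wir a(t) = -10·cos(t). Die Ableitung von der Beschleunigung ergibt den Ruck: j(t) = 10·sin(t). Durch Ableiten von dem Ruck erhalten wir den Snap: s(t) = 10·cos(t). Mit s(t) = 10·cos(t) und Einsetzen von t = pi, finden wir s = -10.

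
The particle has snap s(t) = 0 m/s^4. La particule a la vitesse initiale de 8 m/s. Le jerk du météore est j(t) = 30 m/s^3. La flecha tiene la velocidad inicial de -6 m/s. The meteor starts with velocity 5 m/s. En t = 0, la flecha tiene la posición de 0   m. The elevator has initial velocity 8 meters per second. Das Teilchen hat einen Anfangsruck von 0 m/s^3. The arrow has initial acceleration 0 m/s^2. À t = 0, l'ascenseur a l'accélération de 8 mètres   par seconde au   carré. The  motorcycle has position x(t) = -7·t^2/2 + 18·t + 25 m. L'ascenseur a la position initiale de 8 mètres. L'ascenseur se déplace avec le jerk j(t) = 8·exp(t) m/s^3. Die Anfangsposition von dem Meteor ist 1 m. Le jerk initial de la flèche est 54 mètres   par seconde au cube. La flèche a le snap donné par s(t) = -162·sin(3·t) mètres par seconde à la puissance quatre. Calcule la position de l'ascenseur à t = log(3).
En partant du jerk j(t) = 8·exp(t), nous prenons 3 intégrales. La primitive du jerk, avec a(0) = 8, donne l'accélération: a(t) = 8·exp(t). La primitive de l'accélération, avec v(0) = 8, donne la vitesse: v(t) = 8·exp(t). En intégrant la vitesse et en utilisant la condition initiale x(0) = 8, nous obtenons x(t) = 8·exp(t). En utilisant x(t) = 8·exp(t) et en substituant t = log(3), nous trouvons x = 24.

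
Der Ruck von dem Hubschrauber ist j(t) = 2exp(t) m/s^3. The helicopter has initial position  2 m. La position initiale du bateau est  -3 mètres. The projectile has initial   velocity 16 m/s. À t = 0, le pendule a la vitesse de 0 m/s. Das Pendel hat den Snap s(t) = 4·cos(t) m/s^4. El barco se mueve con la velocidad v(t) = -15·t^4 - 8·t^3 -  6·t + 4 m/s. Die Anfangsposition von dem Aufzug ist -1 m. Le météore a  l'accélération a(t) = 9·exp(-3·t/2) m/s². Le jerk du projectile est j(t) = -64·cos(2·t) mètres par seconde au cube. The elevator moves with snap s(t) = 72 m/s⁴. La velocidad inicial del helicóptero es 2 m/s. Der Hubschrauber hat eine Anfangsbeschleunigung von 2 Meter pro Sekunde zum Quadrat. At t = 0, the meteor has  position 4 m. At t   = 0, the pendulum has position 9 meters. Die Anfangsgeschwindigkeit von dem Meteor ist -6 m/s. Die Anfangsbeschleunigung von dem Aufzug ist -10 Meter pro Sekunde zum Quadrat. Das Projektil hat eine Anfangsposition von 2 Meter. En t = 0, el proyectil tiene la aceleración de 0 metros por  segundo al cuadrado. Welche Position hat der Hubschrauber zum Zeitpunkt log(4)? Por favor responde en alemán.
Ausgehend von dem Ruck j(t) = 2·exp(t), nehmen wir 3 Stammfunktionen. Durch Integration von dem Ruck und Verwendung der Anfangsbedingung a(0) = 2, erhalten wir a(t) = 2·exp(t). Die Stammfunktion von der Beschleunigung ist die Geschwindigkeit. Mit v(0) = 2 erhalten wir v(t) = 2·exp(t). Mit ∫v(t)dt und Anwendung von x(0) = 2, finden wir x(t) = 2·exp(t). Aus der Gleichung für die Position x(t) = 2·exp(t), setzen wir t = log(4) ein und erhalten x = 8.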